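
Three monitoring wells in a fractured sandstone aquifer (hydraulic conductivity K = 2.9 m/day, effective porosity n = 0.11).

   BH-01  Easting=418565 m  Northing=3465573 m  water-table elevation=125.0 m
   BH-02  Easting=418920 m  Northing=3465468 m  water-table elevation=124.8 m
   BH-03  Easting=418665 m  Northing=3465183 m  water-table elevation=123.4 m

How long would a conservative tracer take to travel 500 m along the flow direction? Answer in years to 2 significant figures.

12 years

Three-point gradient (reference BH-01): Δ to BH-02 = (355, -105, -0.2), Δ to BH-03 = (100, -390, -1.6).
∂h/∂x = +0.0007034, ∂h/∂y = +0.004283 (det = -127950).
|∇h| = √(0.0007034² + 0.004283²) = 0.00434
Seepage velocity v = K·i/n = 2.9 × 0.00434 / 0.11 = 0.1144 m/day.
t = 500 / 0.1144 = 4371 days = 12 years.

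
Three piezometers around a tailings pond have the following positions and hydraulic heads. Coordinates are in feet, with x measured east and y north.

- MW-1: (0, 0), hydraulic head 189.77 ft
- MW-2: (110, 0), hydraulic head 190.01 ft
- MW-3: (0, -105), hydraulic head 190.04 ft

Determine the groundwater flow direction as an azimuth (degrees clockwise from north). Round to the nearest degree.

320°

∂h/∂x = (190.01 − 189.77) / (110 − 0) = +0.002182
∂h/∂y = (190.04 − 189.77) / (-105 − 0) = -0.002571
Flow direction (−∇h) has components (-0.002182 E, +0.002571 N).
Azimuth = atan2(E, N) = atan2(-0.002182, +0.002571) = 319.7° ≈ 320°.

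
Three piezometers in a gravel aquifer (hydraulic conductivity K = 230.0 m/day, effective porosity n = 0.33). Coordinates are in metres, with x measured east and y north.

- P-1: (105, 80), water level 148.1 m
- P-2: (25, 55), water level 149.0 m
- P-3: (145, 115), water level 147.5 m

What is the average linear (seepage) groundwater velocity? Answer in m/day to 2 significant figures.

7.9 m/day

Differences from P-1: to P-2 (Δx, Δy, Δh) = (-80, -25, +0.9); to P-3 = (40, 35, -0.6).
Solve a·Δx + b·Δy = Δh: det = (-80)·35 − 40·(-25) = -1800.
∂h/∂x = [(+0.9)·35 − (-0.6)·(-25)] / -1800 = -0.009167
∂h/∂y = [(-80)·(-0.6) − 40·(+0.9)] / -1800 = -0.006667
|∇h| = √(-0.009167² + -0.006667²) = 0.01134
Seepage velocity v = K·i/n = 230.0 × 0.01134 / 0.33 = 7.904 m/day.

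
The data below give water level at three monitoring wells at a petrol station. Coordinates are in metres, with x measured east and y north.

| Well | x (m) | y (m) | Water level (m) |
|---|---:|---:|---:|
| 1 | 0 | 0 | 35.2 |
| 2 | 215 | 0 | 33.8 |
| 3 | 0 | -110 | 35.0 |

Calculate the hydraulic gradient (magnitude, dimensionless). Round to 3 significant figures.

∂h/∂x = (33.8 − 35.2) / (215 − 0) = -0.006512
∂h/∂y = (35.0 − 35.2) / (-110 − 0) = +0.001818
|∇h| = √(-0.006512² + 0.001818²) = 0.006761

0.00676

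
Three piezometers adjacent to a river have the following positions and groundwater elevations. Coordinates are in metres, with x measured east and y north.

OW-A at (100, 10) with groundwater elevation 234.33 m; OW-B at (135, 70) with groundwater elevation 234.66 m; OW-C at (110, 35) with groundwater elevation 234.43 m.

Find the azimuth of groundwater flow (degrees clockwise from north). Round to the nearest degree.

265°

Three-point gradient (reference OW-A): Δ to OW-B = (35, 60, +0.33), Δ to OW-C = (10, 25, +0.10).
∂h/∂x = +0.008182, ∂h/∂y = +0.0007273 (det = 275).
Flow direction (−∇h) has components (-0.008182 E, -0.0007273 N).
Azimuth = atan2(E, N) = atan2(-0.008182, -0.0007273) = 264.9° ≈ 265°.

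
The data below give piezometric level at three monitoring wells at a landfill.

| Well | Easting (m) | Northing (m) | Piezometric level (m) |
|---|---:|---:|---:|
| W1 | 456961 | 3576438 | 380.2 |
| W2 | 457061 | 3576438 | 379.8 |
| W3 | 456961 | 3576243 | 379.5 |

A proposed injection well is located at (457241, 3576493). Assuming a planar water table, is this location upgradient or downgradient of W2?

∂h/∂x = (379.8 − 380.2) / (457061 − 456961) = -0.004000
∂h/∂y = (379.5 − 380.2) / (3576243 − 3576438) = +0.003590
Head at (457241, 3576493) = 380.2 + (-0.004000)·(280) + (+0.003590)·(55) = 379.28 m.
That is lower than the 379.8 m at W2, so the point is downgradient.

downgradient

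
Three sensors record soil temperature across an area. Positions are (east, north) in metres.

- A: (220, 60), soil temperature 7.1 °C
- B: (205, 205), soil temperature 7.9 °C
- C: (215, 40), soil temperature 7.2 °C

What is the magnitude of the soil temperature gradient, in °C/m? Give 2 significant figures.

With T = a·x + b·y + c and A as origin, the differences give:
  (-15)·a + 145·b = +0.8
  (-5)·a + (-20)·b = +0.1
Eliminate b (×(-20) and ×145, subtract): 1025·a = -30.50 → a = ∂T/∂x = -0.02976
Back-substitute: b = ∂T/∂y = +0.002439.
|∇f| = √(-0.02976² + 0.002439²) = 0.02986 °C/m

0.030 °C/m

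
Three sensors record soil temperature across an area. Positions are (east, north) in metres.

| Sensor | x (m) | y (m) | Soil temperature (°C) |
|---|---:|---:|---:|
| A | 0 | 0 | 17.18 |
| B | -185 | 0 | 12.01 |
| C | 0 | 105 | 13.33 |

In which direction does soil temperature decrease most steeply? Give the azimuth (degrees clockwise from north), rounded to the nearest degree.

∂T/∂x = (12.01 − 17.18) / (-185 − 0) = +0.02795
∂T/∂y = (13.33 − 17.18) / (105 − 0) = -0.03667
Steepest decrease is along −∇f: components (-0.02795 E, +0.03667 N).
Azimuth = atan2(-0.02795, +0.03667) = 322.7° ≈ 323°.

323°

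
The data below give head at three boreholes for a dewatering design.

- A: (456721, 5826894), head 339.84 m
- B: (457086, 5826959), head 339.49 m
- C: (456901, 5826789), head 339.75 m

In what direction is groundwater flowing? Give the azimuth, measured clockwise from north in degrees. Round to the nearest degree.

Three-point gradient (reference A): Δ to B = (365, 65, -0.35), Δ to C = (180, -105, -0.09).
∂h/∂x = -0.0008516, ∂h/∂y = -0.0006027 (det = -50025).
Flow direction (−∇h) has components (+0.0008516 E, +0.0006027 N).
Azimuth = atan2(E, N) = atan2(+0.0008516, +0.0006027) = 54.7° ≈ 055°.

055°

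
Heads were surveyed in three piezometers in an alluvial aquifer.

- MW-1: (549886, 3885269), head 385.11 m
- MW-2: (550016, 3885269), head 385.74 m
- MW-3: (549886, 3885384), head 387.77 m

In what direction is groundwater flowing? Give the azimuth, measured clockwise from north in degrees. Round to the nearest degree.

192°

∂h/∂x = (385.74 − 385.11) / (550016 − 549886) = +0.004846
∂h/∂y = (387.77 − 385.11) / (3885384 − 3885269) = +0.02313
Flow direction (−∇h) has components (-0.004846 E, -0.02313 N).
Azimuth = atan2(E, N) = atan2(-0.004846, -0.02313) = 191.8° ≈ 192°.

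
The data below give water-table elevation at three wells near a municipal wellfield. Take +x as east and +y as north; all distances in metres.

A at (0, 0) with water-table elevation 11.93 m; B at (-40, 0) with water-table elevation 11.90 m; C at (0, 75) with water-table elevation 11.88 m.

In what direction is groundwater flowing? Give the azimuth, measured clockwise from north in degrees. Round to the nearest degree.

312°

∂h/∂x = (11.90 − 11.93) / (-40 − 0) = +0.0007500
∂h/∂y = (11.88 − 11.93) / (75 − 0) = -0.0006667
Flow direction (−∇h) has components (-0.0007500 E, +0.0006667 N).
Azimuth = atan2(E, N) = atan2(-0.0007500, +0.0006667) = 311.6° ≈ 312°.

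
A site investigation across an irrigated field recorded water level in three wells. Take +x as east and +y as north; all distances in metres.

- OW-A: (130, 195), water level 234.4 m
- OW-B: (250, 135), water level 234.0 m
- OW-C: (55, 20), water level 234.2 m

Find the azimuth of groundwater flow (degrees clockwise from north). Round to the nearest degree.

133°

Taking OW-A as reference: OW-B−OW-A = (120, -60, -0.4); OW-C−OW-A = (-75, -175, -0.2).
Determinant of the coordinate differences = 120·(-175) − (-75)·(-60) = -25500.
∂h/∂x = [(-0.4)·(-175) − (-0.2)·(-60)] / -25500 = -0.002275
∂h/∂y = [120·(-0.2) − (-75)·(-0.4)] / -25500 = +0.002118
Flow direction (−∇h) has components (+0.002275 E, -0.002118 N).
Azimuth = atan2(E, N) = atan2(+0.002275, -0.002118) = 133.0° ≈ 133°.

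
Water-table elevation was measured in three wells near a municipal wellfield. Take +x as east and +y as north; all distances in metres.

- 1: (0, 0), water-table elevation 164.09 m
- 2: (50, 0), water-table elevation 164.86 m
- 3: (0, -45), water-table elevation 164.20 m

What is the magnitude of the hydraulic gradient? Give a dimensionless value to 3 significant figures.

0.0156

∂h/∂x = (164.86 − 164.09) / (50 − 0) = +0.01540
∂h/∂y = (164.20 − 164.09) / (-45 − 0) = -0.002444
|∇h| = √(0.01540² + -0.002444²) = 0.01559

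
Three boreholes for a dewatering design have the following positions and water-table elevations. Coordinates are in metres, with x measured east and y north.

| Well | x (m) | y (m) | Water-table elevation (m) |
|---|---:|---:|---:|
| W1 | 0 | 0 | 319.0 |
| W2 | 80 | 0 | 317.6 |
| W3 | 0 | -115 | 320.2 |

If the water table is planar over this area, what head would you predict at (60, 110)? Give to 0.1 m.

∂h/∂x = (317.6 − 319.0) / (80 − 0) = -0.01750
∂h/∂y = (320.2 − 319.0) / (-115 − 0) = -0.01043
h(60, 110) = 319.0 + (-0.01750)·(60) + (-0.01043)·(110) = 319.0 -1.050 -1.148 = 316.802 m.

316.8 m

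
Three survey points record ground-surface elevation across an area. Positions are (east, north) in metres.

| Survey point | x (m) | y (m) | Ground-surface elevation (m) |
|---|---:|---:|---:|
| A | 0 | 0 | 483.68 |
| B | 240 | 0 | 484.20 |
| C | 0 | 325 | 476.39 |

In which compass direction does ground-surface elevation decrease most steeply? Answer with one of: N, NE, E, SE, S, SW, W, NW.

N

∂z/∂x = (484.20 − 483.68) / (240 − 0) = +0.002167
∂z/∂y = (476.39 − 483.68) / (325 − 0) = -0.02243
Steepest decrease is along −∇f = (-0.002167 E, +0.02243 N) → north.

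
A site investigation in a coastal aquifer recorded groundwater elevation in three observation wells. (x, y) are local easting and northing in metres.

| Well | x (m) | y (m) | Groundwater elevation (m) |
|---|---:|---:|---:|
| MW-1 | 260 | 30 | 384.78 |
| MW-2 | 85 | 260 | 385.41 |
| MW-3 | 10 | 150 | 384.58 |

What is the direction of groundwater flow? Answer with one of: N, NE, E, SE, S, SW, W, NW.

SW

Taking MW-1 as reference: MW-2−MW-1 = (-175, 230, +0.63); MW-3−MW-1 = (-250, 120, -0.20).
Solve a·Δx + b·Δy = Δh: det = (-175)·120 − (-250)·230 = 36500.
∂h/∂x = [(+0.63)·120 − (-0.20)·230] / 36500 = +0.003332
∂h/∂y = [(-175)·(-0.20) − (-250)·(+0.63)] / 36500 = +0.005274
Flow = −∇h = (-0.003332 east, -0.005274 north), which points southwest.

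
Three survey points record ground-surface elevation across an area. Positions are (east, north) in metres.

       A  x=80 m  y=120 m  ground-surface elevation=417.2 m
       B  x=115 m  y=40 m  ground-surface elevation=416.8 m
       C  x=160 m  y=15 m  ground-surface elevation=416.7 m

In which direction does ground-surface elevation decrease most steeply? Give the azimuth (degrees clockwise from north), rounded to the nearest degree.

Taking A as reference: B−A = (35, -80, -0.4); C−A = (80, -105, -0.5).
Determinant of the coordinate differences = 35·(-105) − 80·(-80) = 2725.
∂z/∂x = [(-0.4)·(-105) − (-0.5)·(-80)] / 2725 = +0.0007339
∂z/∂y = [35·(-0.5) − 80·(-0.4)] / 2725 = +0.005321
Steepest decrease is along −∇f: components (-0.0007339 E, -0.005321 N).
Azimuth = atan2(-0.0007339, -0.005321) = 187.9° ≈ 188°.

188°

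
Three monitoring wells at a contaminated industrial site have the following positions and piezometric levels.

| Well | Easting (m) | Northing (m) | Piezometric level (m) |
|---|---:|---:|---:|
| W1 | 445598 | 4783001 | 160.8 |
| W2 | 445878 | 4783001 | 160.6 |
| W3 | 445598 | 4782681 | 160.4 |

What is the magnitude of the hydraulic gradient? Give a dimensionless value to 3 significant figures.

∂h/∂x = (160.6 − 160.8) / (445878 − 445598) = -0.0007143
∂h/∂y = (160.4 − 160.8) / (4782681 − 4783001) = +0.001250
|∇h| = √(-0.0007143² + 0.001250²) = 0.00144

0.00144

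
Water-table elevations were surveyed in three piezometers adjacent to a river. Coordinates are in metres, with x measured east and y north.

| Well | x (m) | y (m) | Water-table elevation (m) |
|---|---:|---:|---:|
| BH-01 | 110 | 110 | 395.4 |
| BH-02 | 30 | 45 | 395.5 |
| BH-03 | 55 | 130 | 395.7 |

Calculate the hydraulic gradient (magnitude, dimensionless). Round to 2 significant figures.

0.0055

With h = a·x + b·y + c and BH-01 as origin, the differences give:
  (-80)·a + (-65)·b = +0.1
  (-55)·a + 20·b = +0.3
Eliminate b (×20 and ×(-65), subtract): -5175·a = 21.50 → a = ∂h/∂x = -0.004155
Back-substitute: b = ∂h/∂y = +0.003575.
|∇h| = √(-0.004155² + 0.003575²) = 0.005481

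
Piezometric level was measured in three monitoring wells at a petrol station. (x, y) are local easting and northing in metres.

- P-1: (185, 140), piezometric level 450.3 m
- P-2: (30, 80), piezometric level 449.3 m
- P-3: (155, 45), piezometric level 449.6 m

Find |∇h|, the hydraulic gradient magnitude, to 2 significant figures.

Three-point gradient (reference P-1): Δ to P-2 = (-155, -60, -1.0), Δ to P-3 = (-30, -95, -0.7).
∂h/∂x = +0.004101, ∂h/∂y = +0.006074 (det = 12925).
|∇h| = √(0.004101² + 0.006074²) = 0.007329

0.0073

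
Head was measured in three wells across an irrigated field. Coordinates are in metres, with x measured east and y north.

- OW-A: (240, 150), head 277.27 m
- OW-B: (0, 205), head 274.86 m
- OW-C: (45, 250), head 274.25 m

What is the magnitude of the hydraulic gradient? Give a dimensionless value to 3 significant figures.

0.0200

With h = a·x + b·y + c and OW-A as origin, the differences give:
  (-240)·a + 55·b = -2.41
  (-195)·a + 100·b = -3.02
Eliminate b (×100 and ×55, subtract): -13275·a = -74.900 → a = ∂h/∂x = +0.005642
Back-substitute: b = ∂h/∂y = -0.01920.
|∇h| = √(0.005642² + -0.01920²) = 0.02001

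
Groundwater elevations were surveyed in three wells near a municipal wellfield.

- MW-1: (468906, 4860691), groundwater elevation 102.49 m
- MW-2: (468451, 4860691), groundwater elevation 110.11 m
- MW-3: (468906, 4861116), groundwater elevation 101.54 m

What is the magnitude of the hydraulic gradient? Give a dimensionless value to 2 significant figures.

∂h/∂x = (110.11 − 102.49) / (468451 − 468906) = -0.01675
∂h/∂y = (101.54 − 102.49) / (4861116 − 4860691) = -0.002235
|∇h| = √(-0.01675² + -0.002235²) = 0.0169

0.017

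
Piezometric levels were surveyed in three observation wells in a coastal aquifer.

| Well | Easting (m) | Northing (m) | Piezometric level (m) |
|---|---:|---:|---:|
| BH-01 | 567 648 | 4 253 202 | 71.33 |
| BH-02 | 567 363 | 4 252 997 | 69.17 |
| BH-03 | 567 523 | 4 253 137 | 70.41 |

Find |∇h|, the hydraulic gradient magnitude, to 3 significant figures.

0.00688

With h = a·x + b·y + c and BH-01 as origin, the differences give:
  (-285)·a + (-205)·b = -2.16
  (-125)·a + (-65)·b = -0.92
Eliminate b (×(-65) and ×(-205), subtract): -7100·a = -48.200 → a = ∂h/∂x = +0.006789
Back-substitute: b = ∂h/∂y = +0.001099.
|∇h| = √(0.006789² + 0.001099²) = 0.006877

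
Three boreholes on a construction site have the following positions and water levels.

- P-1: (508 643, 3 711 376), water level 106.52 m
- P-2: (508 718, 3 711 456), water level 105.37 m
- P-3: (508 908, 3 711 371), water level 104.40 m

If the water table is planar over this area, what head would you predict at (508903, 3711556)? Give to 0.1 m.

Differences from P-1: to P-2 (Δx, Δy, Δh) = (75, 80, -1.15); to P-3 = (265, -5, -2.12).
Solve a·Δx + b·Δy = Δh: det = 75·(-5) − 265·80 = -21575.
∂h/∂x = [(-1.15)·(-5) − (-2.12)·80] / -21575 = -0.008127
∂h/∂y = [75·(-2.12) − 265·(-1.15)] / -21575 = -0.006756
h(508903, 3711556) = 106.52 + (-0.008127)·(260) + (-0.006756)·(180) = 106.52 -2.113 -1.216 = 103.191 m.

103.2 m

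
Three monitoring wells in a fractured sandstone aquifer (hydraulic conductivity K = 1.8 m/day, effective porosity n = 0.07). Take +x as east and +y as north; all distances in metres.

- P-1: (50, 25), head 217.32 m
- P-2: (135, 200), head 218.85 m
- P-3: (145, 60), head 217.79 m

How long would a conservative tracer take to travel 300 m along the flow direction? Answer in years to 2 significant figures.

With h = a·x + b·y + c and P-1 as origin, the differences give:
  85·a + 175·b = +1.53
  95·a + 35·b = +0.47
Eliminate b (×35 and ×175, subtract): -13650·a = -28.700 → a = ∂h/∂x = +0.002103
Back-substitute: b = ∂h/∂y = +0.007722.
|∇h| = √(0.002103² + 0.007722²) = 0.008003
Seepage velocity v = K·i/n = 1.8 × 0.008003 / 0.07 = 0.2058 m/day.
t = 300 / 0.2058 = 1458 days = 3.99 years.

4.0 years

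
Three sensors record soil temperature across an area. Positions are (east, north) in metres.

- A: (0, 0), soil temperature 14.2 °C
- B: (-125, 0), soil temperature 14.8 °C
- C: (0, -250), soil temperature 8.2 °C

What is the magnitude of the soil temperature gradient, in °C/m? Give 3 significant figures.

0.0245 °C/m

∂T/∂x = (14.8 − 14.2) / (-125 − 0) = -0.004800
∂T/∂y = (8.2 − 14.2) / (-250 − 0) = +0.02400
|∇f| = √(-0.004800² + 0.02400²) = 0.02448 °C/m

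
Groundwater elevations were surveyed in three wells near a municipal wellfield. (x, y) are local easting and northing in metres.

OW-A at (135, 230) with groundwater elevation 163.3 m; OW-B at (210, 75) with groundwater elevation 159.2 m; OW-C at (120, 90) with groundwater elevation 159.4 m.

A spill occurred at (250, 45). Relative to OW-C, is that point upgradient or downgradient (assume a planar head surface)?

Differences from OW-A: to OW-B (Δx, Δy, Δh) = (75, -155, -4.1); to OW-C = (-15, -140, -3.9).
Solve a·Δx + b·Δy = Δh: det = 75·(-140) − (-15)·(-155) = -12825.
∂h/∂x = [(-4.1)·(-140) − (-3.9)·(-155)] / -12825 = +0.002378
∂h/∂y = [75·(-3.9) − (-15)·(-4.1)] / -12825 = +0.02760
Head at (250, 45) = 163.3 + (+0.002378)·(115) + (+0.02760)·(-185) = 158.47 m.
That is lower than the 159.4 m at OW-C, so the point is downgradient.

downgradient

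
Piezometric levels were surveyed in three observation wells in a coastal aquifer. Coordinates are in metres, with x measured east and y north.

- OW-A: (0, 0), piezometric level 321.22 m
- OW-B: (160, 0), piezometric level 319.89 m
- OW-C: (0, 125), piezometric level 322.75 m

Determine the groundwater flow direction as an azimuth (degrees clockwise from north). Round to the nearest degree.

146°

∂h/∂x = (319.89 − 321.22) / (160 − 0) = -0.008313
∂h/∂y = (322.75 − 321.22) / (125 − 0) = +0.01224
Flow direction (−∇h) has components (+0.008313 E, -0.01224 N).
Azimuth = atan2(E, N) = atan2(+0.008313, -0.01224) = 145.8° ≈ 146°.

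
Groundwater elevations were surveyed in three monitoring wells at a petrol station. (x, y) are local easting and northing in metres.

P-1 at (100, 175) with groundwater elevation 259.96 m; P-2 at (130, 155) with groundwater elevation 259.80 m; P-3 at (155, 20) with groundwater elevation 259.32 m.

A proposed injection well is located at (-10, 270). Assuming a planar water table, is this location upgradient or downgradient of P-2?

With h = a·x + b·y + c and P-1 as origin, the differences give:
  30·a + (-20)·b = -0.16
  55·a + (-155)·b = -0.64
Eliminate b (×(-155) and ×(-20), subtract): -3550·a = 12.000 → a = ∂h/∂x = -0.003380
Back-substitute: b = ∂h/∂y = +0.002930.
Head at (-10, 270) = 259.96 + (-0.003380)·(-110) + (+0.002930)·(95) = 260.61 m.
That is higher than the 259.80 m at P-2, so the point is upgradient.

upgradient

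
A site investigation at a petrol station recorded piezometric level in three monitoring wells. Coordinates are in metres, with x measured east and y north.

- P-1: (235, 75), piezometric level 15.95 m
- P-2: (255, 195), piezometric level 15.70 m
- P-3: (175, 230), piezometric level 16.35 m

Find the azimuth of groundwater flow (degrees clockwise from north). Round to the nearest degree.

085°

Taking P-1 as reference: P-2−P-1 = (20, 120, -0.25); P-3−P-1 = (-60, 155, +0.40).
Determinant of the coordinate differences = 20·155 − (-60)·120 = 10300.
∂h/∂x = [(-0.25)·155 − (+0.40)·120] / 10300 = -0.008422
∂h/∂y = [20·(+0.40) − (-60)·(-0.25)] / 10300 = -0.0006796
Flow direction (−∇h) has components (+0.008422 E, +0.0006796 N).
Azimuth = atan2(E, N) = atan2(+0.008422, +0.0006796) = 85.4° ≈ 085°.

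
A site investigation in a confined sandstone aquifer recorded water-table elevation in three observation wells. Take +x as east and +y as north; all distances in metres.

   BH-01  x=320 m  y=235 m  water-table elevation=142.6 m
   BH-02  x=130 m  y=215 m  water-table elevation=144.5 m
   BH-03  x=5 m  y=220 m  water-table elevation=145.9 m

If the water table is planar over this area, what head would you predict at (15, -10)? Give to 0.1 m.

143.9 m

With h = a·x + b·y + c and BH-01 as origin, the differences give:
  (-190)·a + (-20)·b = +1.9
  (-315)·a + (-15)·b = +3.3
Eliminate b (×(-15) and ×(-20), subtract): -3450·a = 37.50 → a = ∂h/∂x = -0.01087
Back-substitute: b = ∂h/∂y = +0.008261.
h(15, -10) = 142.6 + (-0.01087)·(-305) + (+0.008261)·(-245) = 142.6 +3.315 -2.024 = 143.891 m.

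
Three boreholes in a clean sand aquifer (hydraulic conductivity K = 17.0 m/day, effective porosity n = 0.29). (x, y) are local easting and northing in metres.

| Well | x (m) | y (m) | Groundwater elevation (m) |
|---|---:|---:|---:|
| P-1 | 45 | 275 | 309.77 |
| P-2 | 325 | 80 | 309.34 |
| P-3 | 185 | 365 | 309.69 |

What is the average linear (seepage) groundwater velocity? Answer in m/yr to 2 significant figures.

27 m/yr

Three-point gradient (reference P-1): Δ to P-2 = (280, -195, -0.43), Δ to P-3 = (140, 90, -0.08).
∂h/∂x = -0.001034, ∂h/∂y = +0.0007200 (det = 52500).
|∇h| = √(-0.001034² + 0.0007200²) = 0.00126
Seepage velocity v = K·i/n = 17.0 × 0.00126 / 0.29 = 0.07386 m/day = 26.98 m/yr.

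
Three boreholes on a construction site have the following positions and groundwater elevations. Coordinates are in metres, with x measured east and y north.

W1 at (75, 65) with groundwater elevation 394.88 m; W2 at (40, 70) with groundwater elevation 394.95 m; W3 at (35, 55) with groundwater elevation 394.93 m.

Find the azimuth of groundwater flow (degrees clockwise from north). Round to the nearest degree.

With h = a·x + b·y + c and W1 as origin, the differences give:
  (-35)·a + 5·b = +0.07
  (-40)·a + (-10)·b = +0.05
Eliminate b (×(-10) and ×5, subtract): 550·a = -0.950 → a = ∂h/∂x = -0.001727
Back-substitute: b = ∂h/∂y = +0.001909.
Flow direction (−∇h) has components (+0.001727 E, -0.001909 N).
Azimuth = atan2(E, N) = atan2(+0.001727, -0.001909) = 137.9° ≈ 138°.

138°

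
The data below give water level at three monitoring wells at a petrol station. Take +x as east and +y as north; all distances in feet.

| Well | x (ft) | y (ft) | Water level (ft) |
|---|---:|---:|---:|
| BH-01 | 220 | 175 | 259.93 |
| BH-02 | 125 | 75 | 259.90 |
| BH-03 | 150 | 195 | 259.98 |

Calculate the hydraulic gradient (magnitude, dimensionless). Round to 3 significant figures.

Taking BH-01 as reference: BH-02−BH-01 = (-95, -100, -0.03); BH-03−BH-01 = (-70, 20, +0.05).
Solve a·Δx + b·Δy = Δh: det = (-95)·20 − (-70)·(-100) = -8900.
∂h/∂x = [(-0.03)·20 − (+0.05)·(-100)] / -8900 = -0.0004944
∂h/∂y = [(-95)·(+0.05) − (-70)·(-0.03)] / -8900 = +0.0007697
|∇h| = √(-0.0004944² + 0.0007697²) = 0.0009148

0.000915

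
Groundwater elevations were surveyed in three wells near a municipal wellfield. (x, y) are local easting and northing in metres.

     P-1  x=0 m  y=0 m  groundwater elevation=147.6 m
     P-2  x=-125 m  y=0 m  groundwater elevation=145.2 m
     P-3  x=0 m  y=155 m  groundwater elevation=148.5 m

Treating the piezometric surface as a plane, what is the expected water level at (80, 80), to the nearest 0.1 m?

∂h/∂x = (145.2 − 147.6) / (-125 − 0) = +0.01920
∂h/∂y = (148.5 − 147.6) / (155 − 0) = +0.005806
h(80, 80) = 147.6 + (+0.01920)·(80) + (+0.005806)·(80) = 147.6 +1.536 +0.465 = 149.601 m.

149.6 m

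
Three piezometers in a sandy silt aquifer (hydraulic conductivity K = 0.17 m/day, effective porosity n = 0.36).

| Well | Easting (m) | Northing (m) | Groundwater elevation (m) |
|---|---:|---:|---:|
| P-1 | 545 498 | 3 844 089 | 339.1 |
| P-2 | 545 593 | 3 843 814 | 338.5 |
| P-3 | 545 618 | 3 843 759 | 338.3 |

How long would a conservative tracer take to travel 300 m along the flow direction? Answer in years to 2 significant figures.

With h = a·x + b·y + c and P-1 as origin, the differences give:
  95·a + (-275)·b = -0.6
  120·a + (-330)·b = -0.8
Eliminate b (×(-330) and ×(-275), subtract): 1650·a = -22.00 → a = ∂h/∂x = -0.01333
Back-substitute: b = ∂h/∂y = -0.002424.
|∇h| = √(-0.01333² + -0.002424²) = 0.01355
Seepage velocity v = K·i/n = 0.17 × 0.01355 / 0.36 = 0.006399 m/day.
t = 300 / 0.006399 = 4.688e+04 days = 128 years.

130 years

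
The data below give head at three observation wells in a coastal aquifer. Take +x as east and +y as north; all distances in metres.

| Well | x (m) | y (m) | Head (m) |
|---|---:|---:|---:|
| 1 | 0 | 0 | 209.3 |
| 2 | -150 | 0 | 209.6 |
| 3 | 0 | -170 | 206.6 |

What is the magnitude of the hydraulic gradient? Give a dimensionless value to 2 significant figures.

0.016

∂h/∂x = (209.6 − 209.3) / (-150 − 0) = -0.002000
∂h/∂y = (206.6 − 209.3) / (-170 − 0) = +0.01588
|∇h| = √(-0.002000² + 0.01588²) = 0.01601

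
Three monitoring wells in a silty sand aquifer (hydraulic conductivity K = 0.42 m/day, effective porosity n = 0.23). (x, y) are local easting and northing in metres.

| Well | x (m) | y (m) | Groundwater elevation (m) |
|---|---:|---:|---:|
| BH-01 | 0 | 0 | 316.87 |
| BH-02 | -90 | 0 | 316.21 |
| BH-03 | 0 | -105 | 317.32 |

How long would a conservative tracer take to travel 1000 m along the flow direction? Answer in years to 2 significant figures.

∂h/∂x = (316.21 − 316.87) / (-90 − 0) = +0.007333
∂h/∂y = (317.32 − 316.87) / (-105 − 0) = -0.004286
|∇h| = √(0.007333² + -0.004286²) = 0.008494
Seepage velocity v = K·i/n = 0.42 × 0.008494 / 0.23 = 0.01551 m/day.
t = 1000 / 0.01551 = 6.447e+04 days = 177 years.

180 years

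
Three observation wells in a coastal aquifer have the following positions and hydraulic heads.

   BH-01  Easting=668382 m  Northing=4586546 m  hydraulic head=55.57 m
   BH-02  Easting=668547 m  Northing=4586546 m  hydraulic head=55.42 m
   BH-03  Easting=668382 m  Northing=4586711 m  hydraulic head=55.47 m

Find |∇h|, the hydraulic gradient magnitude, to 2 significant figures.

∂h/∂x = (55.42 − 55.57) / (668547 − 668382) = -0.0009091
∂h/∂y = (55.47 − 55.57) / (4586711 − 4586546) = -0.0006061
|∇h| = √(-0.0009091² + -0.0006061²) = 0.001093

0.0011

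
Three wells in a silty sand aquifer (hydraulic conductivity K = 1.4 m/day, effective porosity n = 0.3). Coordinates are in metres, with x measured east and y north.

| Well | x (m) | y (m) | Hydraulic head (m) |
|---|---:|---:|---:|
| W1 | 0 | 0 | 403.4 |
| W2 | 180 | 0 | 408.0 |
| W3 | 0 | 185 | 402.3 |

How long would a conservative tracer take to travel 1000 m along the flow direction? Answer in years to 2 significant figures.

∂h/∂x = (408.0 − 403.4) / (180 − 0) = +0.02556
∂h/∂y = (402.3 − 403.4) / (185 − 0) = -0.005946
|∇h| = √(0.02556² + -0.005946²) = 0.02624
Seepage velocity v = K·i/n = 1.4 × 0.02624 / 0.3 = 0.1225 m/day.
t = 1000 / 0.1225 = 8163 days = 22.3 years.

22 years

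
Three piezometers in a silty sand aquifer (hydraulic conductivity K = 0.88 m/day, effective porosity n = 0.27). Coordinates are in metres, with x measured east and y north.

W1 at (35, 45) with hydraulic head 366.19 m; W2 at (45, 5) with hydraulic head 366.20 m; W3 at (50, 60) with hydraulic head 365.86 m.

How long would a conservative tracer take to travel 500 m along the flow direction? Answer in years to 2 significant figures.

Taking W1 as reference: W2−W1 = (10, -40, +0.01); W3−W1 = (15, 15, -0.33).
Determinant of the coordinate differences = 10·15 − 15·(-40) = 750.
∂h/∂x = [(+0.01)·15 − (-0.33)·(-40)] / 750 = -0.01740
∂h/∂y = [10·(-0.33) − 15·(+0.01)] / 750 = -0.004600
|∇h| = √(-0.01740² + -0.004600²) = 0.018
Seepage velocity v = K·i/n = 0.88 × 0.018 / 0.27 = 0.05867 m/day.
t = 500 / 0.05867 = 8522 days = 23.3 years.

23 years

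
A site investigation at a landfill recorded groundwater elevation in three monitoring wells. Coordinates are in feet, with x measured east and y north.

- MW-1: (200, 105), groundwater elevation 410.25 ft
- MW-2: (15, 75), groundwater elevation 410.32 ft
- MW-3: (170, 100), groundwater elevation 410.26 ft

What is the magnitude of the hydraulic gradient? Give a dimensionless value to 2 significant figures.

Taking MW-1 as reference: MW-2−MW-1 = (-185, -30, +0.07); MW-3−MW-1 = (-30, -5, +0.01).
Determinant of the coordinate differences = (-185)·(-5) − (-30)·(-30) = 25.
∂h/∂x = [(+0.07)·(-5) − (+0.01)·(-30)] / 25 = -0.002000
∂h/∂y = [(-185)·(+0.01) − (-30)·(+0.07)] / 25 = +0.01000
|∇h| = √(-0.002000² + 0.01000²) = 0.0102

0.010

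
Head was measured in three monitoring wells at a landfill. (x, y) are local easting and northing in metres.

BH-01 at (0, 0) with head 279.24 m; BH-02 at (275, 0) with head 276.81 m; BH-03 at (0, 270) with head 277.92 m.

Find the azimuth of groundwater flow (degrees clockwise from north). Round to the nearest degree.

061°

∂h/∂x = (276.81 − 279.24) / (275 − 0) = -0.008836
∂h/∂y = (277.92 − 279.24) / (270 − 0) = -0.004889
Flow direction (−∇h) has components (+0.008836 E, +0.004889 N).
Azimuth = atan2(E, N) = atan2(+0.008836, +0.004889) = 61.0° ≈ 061°.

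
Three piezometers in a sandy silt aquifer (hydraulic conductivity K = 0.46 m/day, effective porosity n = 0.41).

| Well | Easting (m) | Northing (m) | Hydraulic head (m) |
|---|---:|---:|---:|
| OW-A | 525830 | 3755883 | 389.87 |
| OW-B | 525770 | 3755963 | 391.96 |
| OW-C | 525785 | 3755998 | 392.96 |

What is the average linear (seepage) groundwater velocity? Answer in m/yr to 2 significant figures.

Three-point gradient (reference OW-A): Δ to OW-B = (-60, 80, +2.09), Δ to OW-C = (-45, 115, +3.09).
∂h/∂x = +0.002076, ∂h/∂y = +0.02768 (det = -3300).
|∇h| = √(0.002076² + 0.02768²) = 0.02776
Seepage velocity v = K·i/n = 0.46 × 0.02776 / 0.41 = 0.03115 m/day = 11.38 m/yr.

11 m/yr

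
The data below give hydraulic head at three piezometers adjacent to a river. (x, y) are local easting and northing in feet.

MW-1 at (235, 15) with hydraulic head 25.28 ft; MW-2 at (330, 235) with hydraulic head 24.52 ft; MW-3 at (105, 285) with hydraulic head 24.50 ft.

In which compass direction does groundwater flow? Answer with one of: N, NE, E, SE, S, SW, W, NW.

N

Differences from MW-1: to MW-2 (Δx, Δy, Δh) = (95, 220, -0.76); to MW-3 = (-130, 270, -0.78).
Determinant of the coordinate differences = 95·270 − (-130)·220 = 54250.
∂h/∂x = [(-0.76)·270 − (-0.78)·220] / 54250 = -0.0006194
∂h/∂y = [95·(-0.78) − (-130)·(-0.76)] / 54250 = -0.003187
Flow = −∇h = (+0.0006194 east, +0.003187 north), which points north.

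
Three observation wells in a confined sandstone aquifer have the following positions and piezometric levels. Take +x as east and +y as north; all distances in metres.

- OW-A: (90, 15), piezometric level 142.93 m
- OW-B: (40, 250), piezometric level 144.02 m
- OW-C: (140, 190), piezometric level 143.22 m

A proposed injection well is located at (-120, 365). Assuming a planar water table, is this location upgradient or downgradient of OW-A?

Taking OW-A as reference: OW-B−OW-A = (-50, 235, +1.09); OW-C−OW-A = (50, 175, +0.29).
Determinant of the coordinate differences = (-50)·175 − 50·235 = -20500.
∂h/∂x = [(+1.09)·175 − (+0.29)·235] / -20500 = -0.005980
∂h/∂y = [(-50)·(+0.29) − 50·(+1.09)] / -20500 = +0.003366
Head at (-120, 365) = 142.93 + (-0.005980)·(-210) + (+0.003366)·(350) = 145.36 m.
That is higher than the 142.93 m at OW-A, so the point is upgradient.

upgradient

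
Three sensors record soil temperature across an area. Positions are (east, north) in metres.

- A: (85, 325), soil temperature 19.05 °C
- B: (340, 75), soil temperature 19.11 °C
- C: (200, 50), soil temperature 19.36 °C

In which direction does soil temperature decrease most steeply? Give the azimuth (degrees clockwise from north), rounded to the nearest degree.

040°

Three-point gradient (reference A): Δ to B = (255, -250, +0.06), Δ to C = (115, -275, +0.31).
∂T/∂x = -0.001474, ∂T/∂y = -0.001744 (det = -41375).
Steepest decrease is along −∇f: components (+0.001474 E, +0.001744 N).
Azimuth = atan2(+0.001474, +0.001744) = 40.2° ≈ 040°.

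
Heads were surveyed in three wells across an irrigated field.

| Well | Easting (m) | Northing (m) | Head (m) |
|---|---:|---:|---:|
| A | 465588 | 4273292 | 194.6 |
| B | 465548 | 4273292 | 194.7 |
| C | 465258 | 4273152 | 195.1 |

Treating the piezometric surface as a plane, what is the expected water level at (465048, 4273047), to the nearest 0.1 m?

195.4 m

With h = a·x + b·y + c and A as origin, the differences give:
  (-40)·a + 0·b = +0.1
  (-330)·a + (-140)·b = +0.5
Eliminate b (×(-140) and ×0, subtract): 5600·a = -14.00 → a = ∂h/∂x = -0.002500
Back-substitute: b = ∂h/∂y = +0.002321.
h(465048, 4273047) = 194.6 + (-0.002500)·(-540) + (+0.002321)·(-245) = 194.6 +1.350 -0.569 = 195.381 m.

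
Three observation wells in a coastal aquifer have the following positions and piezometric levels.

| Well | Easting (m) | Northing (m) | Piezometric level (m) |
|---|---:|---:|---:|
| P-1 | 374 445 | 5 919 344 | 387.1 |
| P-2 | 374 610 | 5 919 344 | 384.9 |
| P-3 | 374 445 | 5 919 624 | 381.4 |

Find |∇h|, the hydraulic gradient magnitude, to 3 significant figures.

0.0243

∂h/∂x = (384.9 − 387.1) / (374610 − 374445) = -0.01333
∂h/∂y = (381.4 − 387.1) / (5919624 − 5919344) = -0.02036
|∇h| = √(-0.01333² + -0.02036²) = 0.02434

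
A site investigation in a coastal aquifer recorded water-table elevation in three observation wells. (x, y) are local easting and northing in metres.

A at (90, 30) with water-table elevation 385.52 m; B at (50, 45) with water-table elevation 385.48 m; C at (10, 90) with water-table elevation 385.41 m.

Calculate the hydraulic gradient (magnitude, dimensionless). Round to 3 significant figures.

Taking A as reference: B−A = (-40, 15, -0.04); C−A = (-80, 60, -0.11).
Determinant of the coordinate differences = (-40)·60 − (-80)·15 = -1200.
∂h/∂x = [(-0.04)·60 − (-0.11)·15] / -1200 = +0.0006250
∂h/∂y = [(-40)·(-0.11) − (-80)·(-0.04)] / -1200 = -0.001000
|∇h| = √(0.0006250² + -0.001000²) = 0.001179

0.00118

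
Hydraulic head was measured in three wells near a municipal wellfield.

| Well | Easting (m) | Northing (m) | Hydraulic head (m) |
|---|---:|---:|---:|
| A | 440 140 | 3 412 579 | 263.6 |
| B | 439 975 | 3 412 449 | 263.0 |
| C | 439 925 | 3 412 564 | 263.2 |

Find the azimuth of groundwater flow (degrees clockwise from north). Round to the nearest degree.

214°

Taking A as reference: B−A = (-165, -130, -0.6); C−A = (-215, -15, -0.4).
Determinant of the coordinate differences = (-165)·(-15) − (-215)·(-130) = -25475.
∂h/∂x = [(-0.6)·(-15) − (-0.4)·(-130)] / -25475 = +0.001688
∂h/∂y = [(-165)·(-0.4) − (-215)·(-0.6)] / -25475 = +0.002473
Flow direction (−∇h) has components (-0.001688 E, -0.002473 N).
Azimuth = atan2(E, N) = atan2(-0.001688, -0.002473) = 214.3° ≈ 214°.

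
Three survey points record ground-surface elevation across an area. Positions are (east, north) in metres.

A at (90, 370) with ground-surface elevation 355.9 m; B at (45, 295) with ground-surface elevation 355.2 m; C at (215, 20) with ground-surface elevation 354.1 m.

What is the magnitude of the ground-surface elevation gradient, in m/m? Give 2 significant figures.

Taking A as reference: B−A = (-45, -75, -0.7); C−A = (125, -350, -1.8).
Solve a·Δx + b·Δy = Δz: det = (-45)·(-350) − 125·(-75) = 25125.
∂z/∂x = [(-0.7)·(-350) − (-1.8)·(-75)] / 25125 = +0.004378
∂z/∂y = [(-45)·(-1.8) − 125·(-0.7)] / 25125 = +0.006706
|∇f| = √(0.004378² + 0.006706²) = 0.008009 m/m

0.0080 m/m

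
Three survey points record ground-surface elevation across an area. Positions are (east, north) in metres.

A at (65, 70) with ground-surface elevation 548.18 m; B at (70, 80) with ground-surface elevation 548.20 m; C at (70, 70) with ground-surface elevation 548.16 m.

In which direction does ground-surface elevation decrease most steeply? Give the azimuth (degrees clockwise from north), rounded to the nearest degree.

Three-point gradient (reference A): Δ to B = (5, 10, +0.02), Δ to C = (5, 0, -0.02).
∂z/∂x = -0.004000, ∂z/∂y = +0.004000 (det = -50).
Steepest decrease is along −∇f: components (+0.004000 E, -0.004000 N).
Azimuth = atan2(+0.004000, -0.004000) = 135.0° ≈ 135°.

135°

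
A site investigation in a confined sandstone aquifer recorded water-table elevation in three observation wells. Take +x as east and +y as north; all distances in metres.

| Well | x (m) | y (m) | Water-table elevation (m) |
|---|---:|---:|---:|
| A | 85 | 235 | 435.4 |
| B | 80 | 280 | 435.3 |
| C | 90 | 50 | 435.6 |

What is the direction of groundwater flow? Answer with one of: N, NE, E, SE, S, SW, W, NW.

Three-point gradient (reference A): Δ to B = (-5, 45, -0.1), Δ to C = (5, -185, +0.2).
∂h/∂x = +0.01357, ∂h/∂y = -0.0007143 (det = 700).
Flow = −∇h = (-0.01357 east, +0.0007143 north), which points west.

W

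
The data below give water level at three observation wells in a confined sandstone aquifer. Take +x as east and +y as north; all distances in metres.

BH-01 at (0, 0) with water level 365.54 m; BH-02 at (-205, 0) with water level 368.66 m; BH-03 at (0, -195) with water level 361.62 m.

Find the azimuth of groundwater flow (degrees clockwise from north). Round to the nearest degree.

∂h/∂x = (368.66 − 365.54) / (-205 − 0) = -0.01522
∂h/∂y = (361.62 − 365.54) / (-195 − 0) = +0.02010
Flow direction (−∇h) has components (+0.01522 E, -0.02010 N).
Azimuth = atan2(E, N) = atan2(+0.01522, -0.02010) = 142.9° ≈ 143°.

143°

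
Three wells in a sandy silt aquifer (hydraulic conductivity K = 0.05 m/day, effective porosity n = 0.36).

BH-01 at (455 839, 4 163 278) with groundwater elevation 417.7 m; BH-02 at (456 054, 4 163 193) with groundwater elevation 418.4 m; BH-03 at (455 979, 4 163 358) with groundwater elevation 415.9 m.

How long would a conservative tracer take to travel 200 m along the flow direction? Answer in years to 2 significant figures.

With h = a·x + b·y + c and BH-01 as origin, the differences give:
  215·a + (-85)·b = +0.7
  140·a + 80·b = -1.8
Eliminate b (×80 and ×(-85), subtract): 29100·a = -97.00 → a = ∂h/∂x = -0.003333
Back-substitute: b = ∂h/∂y = -0.01667.
|∇h| = √(-0.003333² + -0.01667²) = 0.017
Seepage velocity v = K·i/n = 0.05 × 0.017 / 0.36 = 0.002361 m/day.
t = 200 / 0.002361 = 8.471e+04 days = 232 years.

230 years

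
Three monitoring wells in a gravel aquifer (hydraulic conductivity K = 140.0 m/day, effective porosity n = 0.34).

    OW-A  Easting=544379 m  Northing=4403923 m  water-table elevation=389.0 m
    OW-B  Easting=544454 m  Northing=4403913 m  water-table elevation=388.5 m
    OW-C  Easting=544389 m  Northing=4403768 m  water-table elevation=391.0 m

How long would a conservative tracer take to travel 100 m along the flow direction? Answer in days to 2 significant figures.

Differences from OW-A: to OW-B (Δx, Δy, Δh) = (75, -10, -0.5); to OW-C = (10, -155, +2.0).
Solve a·Δx + b·Δy = Δh: det = 75·(-155) − 10·(-10) = -11525.
∂h/∂x = [(-0.5)·(-155) − (+2.0)·(-10)] / -11525 = -0.008460
∂h/∂y = [75·(+2.0) − 10·(-0.5)] / -11525 = -0.01345
|∇h| = √(-0.008460² + -0.01345²) = 0.01589
Seepage velocity v = K·i/n = 140.0 × 0.01589 / 0.34 = 6.543 m/day.
t = 100 / 6.543 = 15.28 days.

15 days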